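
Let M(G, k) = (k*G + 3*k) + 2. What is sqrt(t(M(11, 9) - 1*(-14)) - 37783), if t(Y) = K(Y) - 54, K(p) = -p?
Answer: I*sqrt(37979) ≈ 194.88*I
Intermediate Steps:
M(G, k) = 2 + 3*k + G*k (M(G, k) = (G*k + 3*k) + 2 = (3*k + G*k) + 2 = 2 + 3*k + G*k)
t(Y) = -54 - Y (t(Y) = -Y - 54 = -54 - Y)
sqrt(t(M(11, 9) - 1*(-14)) - 37783) = sqrt((-54 - ((2 + 3*9 + 11*9) - 1*(-14))) - 37783) = sqrt((-54 - ((2 + 27 + 99) + 14)) - 37783) = sqrt((-54 - (128 + 14)) - 37783) = sqrt((-54 - 1*142) - 37783) = sqrt((-54 - 142) - 37783) = sqrt(-196 - 37783) = sqrt(-37979) = I*sqrt(37979)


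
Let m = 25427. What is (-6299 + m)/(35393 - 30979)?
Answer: 9564/2207 ≈ 4.3335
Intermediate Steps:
(-6299 + m)/(35393 - 30979) = (-6299 + 25427)/(35393 - 30979) = 19128/4414 = 19128*(1/4414) = 9564/2207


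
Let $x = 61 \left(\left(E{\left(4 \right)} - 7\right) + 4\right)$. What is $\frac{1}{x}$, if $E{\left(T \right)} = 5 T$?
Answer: $\frac{1}{1037} \approx 0.00096432$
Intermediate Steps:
$x = 1037$ ($x = 61 \left(\left(5 \cdot 4 - 7\right) + 4\right) = 61 \left(\left(20 - 7\right) + 4\right) = 61 \left(13 + 4\right) = 61 \cdot 17 = 1037$)
$\frac{1}{x} = \frac{1}{1037}$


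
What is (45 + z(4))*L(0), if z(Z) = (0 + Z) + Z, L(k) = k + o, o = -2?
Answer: -106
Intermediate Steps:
L(k) = -2 + k (L(k) = k - 2 = -2 + k)
z(Z) = 2*Z (z(Z) = Z + Z = 2*Z)
(45 + z(4))*L(0) = (45 + 2*4)*(-2 + 0) = (45 + 8)*(-2) = 53*(-2) = -106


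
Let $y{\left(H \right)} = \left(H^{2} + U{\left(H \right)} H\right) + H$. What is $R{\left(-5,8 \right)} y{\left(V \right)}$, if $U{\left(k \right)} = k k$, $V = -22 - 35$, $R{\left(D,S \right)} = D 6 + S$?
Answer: $4004022$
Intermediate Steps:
$R{\left(D,S \right)} = S + 6 D$ ($R{\left(D,S \right)} = 6 D + S = S + 6 D$)
$V = -57$
$U{\left(k \right)} = k^{2}$
$y{\left(H \right)} = H + H^{2} + H^{3}$ ($y{\left(H \right)} = \left(H^{2} + H^{2} H\right) + H = \left(H^{2} + H^{3}\right) + H = H + H^{2} + H^{3}$)
$R{\left(-5,8 \right)} y{\left(V \right)} = \left(8 + 6 \left(-5\right)\right) \left(- 57 \left(1 - 57 + \left(-57\right)^{2}\right)\right) = \left(8 - 30\right) \left(- 57 \left(1 - 57 + 3249\right)\right) = - 22 \left(\left(-57\right) 3193\right) = \left(-22\right) \left(-182001\right) = 4004022$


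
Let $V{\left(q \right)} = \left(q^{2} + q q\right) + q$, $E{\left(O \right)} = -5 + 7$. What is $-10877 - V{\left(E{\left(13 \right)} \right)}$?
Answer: $-10887$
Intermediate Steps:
$E{\left(O \right)} = 2$
$V{\left(q \right)} = q + 2 q^{2}$ ($V{\left(q \right)} = \left(q^{2} + q^{2}\right) + q = 2 q^{2} + q = q + 2 q^{2}$)
$-10877 - V{\left(E{\left(13 \right)} \right)} = -10877 - 2 \left(1 + 2 \cdot 2\right) = -10877 - 2 \left(1 + 4\right) = -10877 - 2 \cdot 5 = -10877 - 10 = -10887$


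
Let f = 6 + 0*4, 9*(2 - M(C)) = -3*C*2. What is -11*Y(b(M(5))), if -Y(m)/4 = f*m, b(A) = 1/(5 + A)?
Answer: 792/31 ≈ 25.548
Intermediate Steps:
M(C) = 2 + 2*C/3 (M(C) = 2 - (-3*C)*2/9 = 2 - (-2)*C/3 = 2 + 2*C/3)
f = 6 (f = 6 + 0 = 6)
Y(m) = -24*m
-11*Y(b(M(5))) = -(-264)/(5 + (2 + (⅔)*5)) = -(-264)/(5 + (2 + 10/3)) = -(-264)/(5 + 16/3) = -(-264)/31/3 = -(-264)*3/31 = -11*(-72/31) = 792/31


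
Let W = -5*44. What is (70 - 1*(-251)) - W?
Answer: 541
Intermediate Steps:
W = -220
(70 - 1*(-251)) - W = (70 - 1*(-251)) - 1*(-220) = (70 + 251) + 220 = 321 + 220 = 541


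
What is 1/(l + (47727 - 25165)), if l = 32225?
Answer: 1/54787 ≈ 1.8252e-5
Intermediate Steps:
1/(l + (47727 - 25165)) = 1/(32225 + (47727 - 25165)) = 1/(32225 + 22562) = 1/54787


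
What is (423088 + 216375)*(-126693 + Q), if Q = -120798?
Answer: -158261337333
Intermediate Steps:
(423088 + 216375)*(-126693 + Q) = (423088 + 216375)*(-126693 - 120798) = 639463*(-247491) = -158261337333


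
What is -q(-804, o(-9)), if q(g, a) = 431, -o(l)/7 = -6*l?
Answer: -431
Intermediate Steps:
o(l) = 42*l (o(l) = -(-42)*l = 42*l)
-q(-804, o(-9)) = -1*431 = -431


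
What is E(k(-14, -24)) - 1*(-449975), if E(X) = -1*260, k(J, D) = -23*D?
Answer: 449715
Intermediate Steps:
E(X) = -260
E(k(-14, -24)) - 1*(-449975) = -260 - 1*(-449975) = -260 + 449975 = 449715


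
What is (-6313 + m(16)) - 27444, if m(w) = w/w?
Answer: -33756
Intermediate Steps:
m(w) = 1
(-6313 + m(16)) - 27444 = (-6313 + 1) - 27444 = -6312 - 27444 = -33756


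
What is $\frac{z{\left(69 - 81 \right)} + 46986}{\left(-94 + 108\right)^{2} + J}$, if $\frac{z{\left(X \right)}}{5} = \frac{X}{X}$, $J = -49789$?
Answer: $- \frac{46991}{49593} \approx -0.94753$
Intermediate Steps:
$z{\left(X \right)} = 5$ ($z{\left(X \right)} = 5 \frac{X}{X} = 5 \cdot 1 = 5$)
$\frac{z{\left(69 - 81 \right)} + 46986}{\left(-94 + 108\right)^{2} + J} = \frac{5 + 46986}{\left(-94 + 108\right)^{2} - 49789} = \frac{46991}{14^{2} - 49789} = \frac{46991}{196 - 49789} = \frac{46991}{-49593} = 46991 \left(- \frac{1}{49593}\right) = - \frac{46991}{49593}$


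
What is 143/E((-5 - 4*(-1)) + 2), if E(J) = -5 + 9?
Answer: 143/4 ≈ 35.750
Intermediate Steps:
E(J) = 4
143/E((-5 - 4*(-1)) + 2) = 143/4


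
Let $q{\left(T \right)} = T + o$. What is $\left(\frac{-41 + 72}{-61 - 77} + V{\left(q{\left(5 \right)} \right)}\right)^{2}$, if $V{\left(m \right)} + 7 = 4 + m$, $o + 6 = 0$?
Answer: $\frac{339889}{19044} \approx 17.848$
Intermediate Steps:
$o = -6$ ($o = -6 + 0 = -6$)
$q{\left(T \right)} = -6 + T$ ($q{\left(T \right)} = T - 6 = -6 + T$)
$V{\left(m \right)} = -3 + m$ ($V{\left(m \right)} = -7 + \left(4 + m\right) = -3 + m$)
$\left(\frac{-41 + 72}{-61 - 77} + V{\left(q{\left(5 \right)} \right)}\right)^{2} = \left(\frac{-41 + 72}{-61 - 77} + \left(-3 + \left(-6 + 5\right)\right)\right)^{2} = \left(\frac{31}{-138} - 4\right)^{2} = \left(31 \left(- \frac{1}{138}\right) - 4\right)^{2} = \left(- \frac{31}{138} - 4\right)^{2} = \left(- \frac{583}{138}\right)^{2} = \frac{339889}{19044}$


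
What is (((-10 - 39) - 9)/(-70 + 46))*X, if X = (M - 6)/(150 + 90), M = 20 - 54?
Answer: -29/72 ≈ -0.40278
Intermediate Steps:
M = -34
X = -1/6 (X = (-34 - 6)/(150 + 90) = -40/240 = -40*1/240 = -1/6 ≈ -0.16667)
(((-10 - 39) - 9)/(-70 + 46))*X = (((-10 - 39) - 9)/(-70 + 46))*(-1/6) = ((-49 - 9)/(-24))*(-1/6) = -58*(-1/24)*(-1/6) = (29/12)*(-1/6) = -29/72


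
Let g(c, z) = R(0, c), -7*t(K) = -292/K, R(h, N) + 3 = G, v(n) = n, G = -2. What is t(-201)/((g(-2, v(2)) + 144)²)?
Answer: -292/27184647 ≈ -1.0741e-5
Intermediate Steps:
R(h, N) = -5 (R(h, N) = -3 - 2 = -5)
t(K) = 292/(7*K) (t(K) = -(-292)/(7*K) = 292/(7*K))
g(c, z) = -5
t(-201)/((g(-2, v(2)) + 144)²) = ((292/7)/(-201))/((-5 + 144)²) = ((292/7)*(-1/201))/(139²) = -292/1407/19321 = -292/1407*1/19321 = -292/27184647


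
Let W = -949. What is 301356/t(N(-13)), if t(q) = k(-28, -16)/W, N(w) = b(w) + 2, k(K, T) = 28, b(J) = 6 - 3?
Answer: -71496711/7 ≈ -1.0214e+7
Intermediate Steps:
b(J) = 3
N(w) = 5 (N(w) = 3 + 2 = 5)
t(q) = -28/949 (t(q) = 28/(-949) = 28*(-1/949) = -28/949)
301356/t(N(-13)) = 301356/(-28/949) = 301356*(-949/28) = -71496711/7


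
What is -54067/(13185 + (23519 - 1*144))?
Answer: -54067/36560 ≈ -1.4789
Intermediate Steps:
-54067/(13185 + (23519 - 1*144)) = -54067/(13185 + (23519 - 144)) = -54067/(13185 + 23375) = -54067/36560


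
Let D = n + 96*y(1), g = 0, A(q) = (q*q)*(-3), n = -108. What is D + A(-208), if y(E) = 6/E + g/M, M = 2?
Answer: -129324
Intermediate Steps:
A(q) = -3*q**2 (A(q) = q**2*(-3) = -3*q**2)
y(E) = 6/E (y(E) = 6/E + 0/2 = 6/E + 0*(1/2) = 6/E + 0 = 6/E)
D = 468 (D = -108 + 96*(6/1) = -108 + 96*(6*1) = -108 + 96*6 = -108 + 576 = 468)
D + A(-208) = 468 - 3*(-208)**2 = 468 - 3*43264 = 468 - 129792 = -129324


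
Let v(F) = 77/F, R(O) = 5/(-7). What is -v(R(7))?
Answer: 539/5 ≈ 107.80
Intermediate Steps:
R(O) = -5/7 (R(O) = 5*(-1/7) = -5/7)
-v(R(7)) = -77/(-5/7) = -77*(-7)/5 = -1*(-539/5) = 539/5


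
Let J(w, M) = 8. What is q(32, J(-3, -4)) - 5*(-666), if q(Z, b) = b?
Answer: 3338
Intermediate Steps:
q(32, J(-3, -4)) - 5*(-666) = 8 - 5*(-666) = 8 - 1*(-3330) = 8 + 3330 = 3338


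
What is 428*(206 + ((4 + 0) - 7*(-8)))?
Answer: 113848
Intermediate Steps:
428*(206 + ((4 + 0) - 7*(-8))) = 428*(206 + (4 + 56)) = 428*(206 + 60) = 428*266 = 113848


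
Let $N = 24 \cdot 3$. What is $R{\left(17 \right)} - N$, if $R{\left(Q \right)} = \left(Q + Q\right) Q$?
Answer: $506$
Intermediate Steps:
$R{\left(Q \right)} = 2 Q^{2}$ ($R{\left(Q \right)} = 2 Q Q = 2 Q^{2}$)
$N = 72$
$R{\left(17 \right)} - N = 2 \cdot 17^{2} - 72 = 2 \cdot 289 - 72 = 578 - 72 = 506$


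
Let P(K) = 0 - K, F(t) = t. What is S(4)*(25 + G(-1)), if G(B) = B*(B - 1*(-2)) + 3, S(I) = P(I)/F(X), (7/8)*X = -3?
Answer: 63/2 ≈ 31.500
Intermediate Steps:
X = -24/7 (X = (8/7)*(-3) = -24/7 ≈ -3.4286)
P(K) = -K
S(I) = 7*I/24 (S(I) = (-I)/(-24/7) = -I*(-7/24) = 7*I/24)
G(B) = 3 + B*(2 + B) (G(B) = B*(B + 2) + 3 = B*(2 + B) + 3 = 3 + B*(2 + B))
S(4)*(25 + G(-1)) = ((7/24)*4)*(25 + (3 + (-1)² + 2*(-1))) = 7*(25 + (3 + 1 - 2))/6 = 7*(25 + 2)/6 = (7/6)*27 = 63/2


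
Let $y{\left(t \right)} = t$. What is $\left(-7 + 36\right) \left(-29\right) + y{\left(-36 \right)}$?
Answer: $-877$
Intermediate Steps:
$\left(-7 + 36\right) \left(-29\right) + y{\left(-36 \right)} = \left(-7 + 36\right) \left(-29\right) - 36 = 29 \left(-29\right) - 36 = -841 - 36 = -877$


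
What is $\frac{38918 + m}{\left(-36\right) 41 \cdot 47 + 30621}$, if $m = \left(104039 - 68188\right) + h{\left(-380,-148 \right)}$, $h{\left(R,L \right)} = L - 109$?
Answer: $- \frac{74512}{38751} \approx -1.9228$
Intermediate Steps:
$h{\left(R,L \right)} = -109 + L$ ($h{\left(R,L \right)} = L - 109 = -109 + L$)
$m = 35594$ ($m = \left(104039 - 68188\right) - 257 = 35851 - 257 = 35594$)
$\frac{38918 + m}{\left(-36\right) 41 \cdot 47 + 30621} = \frac{38918 + 35594}{\left(-36\right) 41 \cdot 47 + 30621} = \frac{74512}{\left(-1476\right) 47 + 30621} = \frac{74512}{-69372 + 30621} = \frac{74512}{-38751} = 74512 \left(- \frac{1}{38751}\right) = - \frac{74512}{38751}$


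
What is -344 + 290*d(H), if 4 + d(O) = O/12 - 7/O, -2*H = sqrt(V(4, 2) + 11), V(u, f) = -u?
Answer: -1504 + 6815*sqrt(7)/12 ≈ -1.4337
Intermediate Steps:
H = -sqrt(7)/2 (H = -sqrt(-1*4 + 11)/2 = -sqrt(-4 + 11)/2 = -sqrt(7)/2 ≈ -1.3229)
d(O) = -4 - 7/O + O/12 (d(O) = -4 + (O/12 - 7/O) = -4 + (-7/O + O/12) = -4 - 7/O + O/12)
-344 + 290*d(H) = -344 + 290*(-4 - 7*(-2*sqrt(7)/7) + (-sqrt(7)/2)/12) = -344 + 290*(-4 - (-2)*sqrt(7) - sqrt(7)/24) = -344 + 290*(-4 + 2*sqrt(7) - sqrt(7)/24) = -344 + 290*(-4 + 47*sqrt(7)/24) = -344 + (-1160 + 6815*sqrt(7)/12) = -1504 + 6815*sqrt(7)/12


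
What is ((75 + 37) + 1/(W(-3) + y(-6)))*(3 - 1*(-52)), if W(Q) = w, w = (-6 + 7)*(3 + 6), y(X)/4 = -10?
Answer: 190905/31 ≈ 6158.2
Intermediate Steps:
y(X) = -40 (y(X) = 4*(-10) = -40)
w = 9 (w = 1*9 = 9)
W(Q) = 9
((75 + 37) + 1/(W(-3) + y(-6)))*(3 - 1*(-52)) = ((75 + 37) + 1/(9 - 40))*(3 - 1*(-52)) = (112 + 1/(-31))*(3 + 52) = (112 - 1/31)*55 = (3471/31)*55 = 190905/31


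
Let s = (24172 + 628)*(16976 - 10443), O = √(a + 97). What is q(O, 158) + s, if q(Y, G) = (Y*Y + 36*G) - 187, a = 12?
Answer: 162024010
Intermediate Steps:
O = √109 (O = √(12 + 97) = √109 ≈ 10.440)
s = 162018400 (s = 24800*6533 = 162018400)
q(Y, G) = -187 + Y² + 36*G (q(Y, G) = (Y² + 36*G) - 187 = -187 + Y² + 36*G)
q(O, 158) + s = (-187 + (√109)² + 36*158) + 162018400 = (-187 + 109 + 5688) + 162018400 = 5610 + 162018400 = 162024010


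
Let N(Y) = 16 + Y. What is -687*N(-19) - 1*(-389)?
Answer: 2450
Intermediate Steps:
-687*N(-19) - 1*(-389) = -687*(16 - 19) - 1*(-389) = -687*(-3) + 389 = 2061 + 389 = 2450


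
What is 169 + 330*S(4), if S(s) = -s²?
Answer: -5111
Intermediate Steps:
169 + 330*S(4) = 169 + 330*(-1*4²) = 169 + 330*(-1*16) = 169 + 330*(-16) = 169 - 5280 = -5111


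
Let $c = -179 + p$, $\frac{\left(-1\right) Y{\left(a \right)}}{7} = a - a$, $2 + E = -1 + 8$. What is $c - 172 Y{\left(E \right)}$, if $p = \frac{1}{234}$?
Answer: $- \frac{41885}{234} \approx -179.0$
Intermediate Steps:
$p = \frac{1}{234} \approx 0.0042735$
$E = 5$ ($E = -2 + \left(-1 + 8\right) = -2 + 7 = 5$)
$Y{\left(a \right)} = 0$ ($Y{\left(a \right)} = - 7 \left(a - a\right) = \left(-7\right) 0 = 0$)
$c = - \frac{41885}{234}$ ($c = -179 + \frac{1}{234} = - \frac{41885}{234} \approx -179.0$)
$c - 172 Y{\left(E \right)} = - \frac{41885}{234} - 0 = - \frac{41885}{234} + 0 = - \frac{41885}{234}$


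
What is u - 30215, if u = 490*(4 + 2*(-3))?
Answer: -31195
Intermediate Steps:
u = -980 (u = 490*(4 - 6) = 490*(-2) = -980)
u - 30215 = -980 - 30215 = -31195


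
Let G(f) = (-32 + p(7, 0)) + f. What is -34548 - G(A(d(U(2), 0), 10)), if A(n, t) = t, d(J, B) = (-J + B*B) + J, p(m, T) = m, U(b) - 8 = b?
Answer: -34533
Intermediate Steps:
U(b) = 8 + b
d(J, B) = B² (d(J, B) = (-J + B²) + J = (B² - J) + J = B²)
G(f) = -25 + f (G(f) = (-32 + 7) + f = -25 + f)
-34548 - G(A(d(U(2), 0), 10)) = -34548 - (-25 + 10) = -34548 - 1*(-15) = -34548 + 15 = -34533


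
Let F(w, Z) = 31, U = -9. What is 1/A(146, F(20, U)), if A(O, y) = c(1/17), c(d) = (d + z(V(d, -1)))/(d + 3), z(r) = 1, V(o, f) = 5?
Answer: 26/9 ≈ 2.8889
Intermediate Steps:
c(d) = (1 + d)/(3 + d) (c(d) = (d + 1)/(d + 3) = (1 + d)/(3 + d))
A(O, y) = 9/26 (A(O, y) = (1 + 1/17)/(3 + 1/17) = (18/17)/(52/17) = (17/52)*(18/17) = 9/26)
1/A(146, F(20, U)) = 1/(9/26) = 26/9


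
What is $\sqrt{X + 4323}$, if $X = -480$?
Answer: $3 \sqrt{427} \approx 61.992$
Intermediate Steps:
$\sqrt{X + 4323} = \sqrt{-480 + 4323} = \sqrt{3843} = 3 \sqrt{427}$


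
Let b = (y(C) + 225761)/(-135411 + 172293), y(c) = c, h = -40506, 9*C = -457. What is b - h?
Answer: 6723756010/165969 ≈ 40512.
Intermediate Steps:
C = -457/9 (C = (⅑)*(-457) = -457/9 ≈ -50.778)
b = 1015696/165969 (b = (-457/9 + 225761)/(-135411 + 172293) = (2031392/9)/36882 = (2031392/9)*(1/36882) = 1015696/165969 ≈ 6.1198)
b - h = 1015696/165969 - 1*(-40506) = 1015696/165969 + 40506 = 6723756010/165969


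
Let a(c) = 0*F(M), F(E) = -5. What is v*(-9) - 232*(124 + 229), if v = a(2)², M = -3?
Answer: -81896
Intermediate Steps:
a(c) = 0 (a(c) = 0*(-5) = 0)
v = 0 (v = 0² = 0)
v*(-9) - 232*(124 + 229) = 0*(-9) - 232*(124 + 229) = 0 - 232*353 = 0 - 81896 = -81896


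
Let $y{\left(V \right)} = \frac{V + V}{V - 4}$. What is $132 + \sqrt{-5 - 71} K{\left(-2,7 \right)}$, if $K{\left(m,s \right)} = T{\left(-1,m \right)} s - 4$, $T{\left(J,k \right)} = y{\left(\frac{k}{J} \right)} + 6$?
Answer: $132 + 48 i \sqrt{19} \approx 132.0 + 209.23 i$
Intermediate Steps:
$y{\left(V \right)} = \frac{2 V}{-4 + V}$
$T{\left(J,k \right)} = 6 + \frac{2 k}{J \left(-4 + \frac{k}{J}\right)}$ ($T{\left(J,k \right)} = \frac{2 \frac{k}{J}}{-4 + \frac{k}{J}} + 6 = \frac{2 k}{J \left(-4 + \frac{k}{J}\right)} + 6 = 6 + \frac{2 k}{J \left(-4 + \frac{k}{J}\right)}$)
$K{\left(m,s \right)} = -4 + \frac{8 s \left(-3 - m\right)}{-4 - m}$ ($K{\left(m,s \right)} = \frac{8 \left(- m + 3 \left(-1\right)\right)}{- m + 4 \left(-1\right)} s - 4 = \frac{8 \left(- m - 3\right)}{- m - 4} s - 4 = \frac{8 \left(-3 - m\right)}{-4 - m} s - 4 = \frac{8 s \left(-3 - m\right)}{-4 - m} - 4 = -4 + \frac{8 s \left(-3 - m\right)}{-4 - m}$)
$132 + \sqrt{-5 - 71} K{\left(-2,7 \right)} = 132 + \sqrt{-5 - 71} \frac{4 \left(-4 - -2 + 6 \cdot 7 + 2 \left(-2\right) 7\right)}{4 - 2} = 132 + \sqrt{-76} \frac{4 \left(-4 + 2 + 42 - 28\right)}{2} = 132 + 2 i \sqrt{19} \cdot 4 \cdot \frac{1}{2} \cdot 12 = 132 + 2 i \sqrt{19} \cdot 24 = 132 + 48 i \sqrt{19}$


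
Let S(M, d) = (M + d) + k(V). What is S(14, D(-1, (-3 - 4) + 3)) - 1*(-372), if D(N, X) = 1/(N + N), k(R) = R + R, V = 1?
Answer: 775/2 ≈ 387.50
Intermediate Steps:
k(R) = 2*R
D(N, X) = 1/(2*N)
S(M, d) = 2 + M + d (S(M, d) = (M + d) + 2*1 = (M + d) + 2 = 2 + M + d)
S(14, D(-1, (-3 - 4) + 3)) - 1*(-372) = (2 + 14 + (½)/(-1)) - 1*(-372) = (2 + 14 + (½)*(-1)) + 372 = (2 + 14 - ½) + 372 = 31/2 + 372 = 775/2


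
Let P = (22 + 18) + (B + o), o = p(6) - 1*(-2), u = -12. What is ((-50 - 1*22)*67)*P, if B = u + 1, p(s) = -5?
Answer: -125424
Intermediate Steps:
B = -11 (B = -12 + 1 = -11)
o = -3 (o = -5 - 1*(-2) = -5 + 2 = -3)
P = 26 (P = (22 + 18) + (-11 - 3) = 40 - 14 = 26)
((-50 - 1*22)*67)*P = ((-50 - 1*22)*67)*26 = ((-50 - 22)*67)*26 = -72*67*26 = -4824*26 = -125424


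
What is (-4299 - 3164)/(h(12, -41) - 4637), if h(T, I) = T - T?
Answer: 7463/4637 ≈ 1.6094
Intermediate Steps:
h(T, I) = 0
(-4299 - 3164)/(h(12, -41) - 4637) = (-4299 - 3164)/(0 - 4637) = -7463/(-4637) = -7463*(-1/4637) = 7463/4637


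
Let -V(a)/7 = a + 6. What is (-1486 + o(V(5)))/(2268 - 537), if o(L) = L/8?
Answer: -11965/13848 ≈ -0.86402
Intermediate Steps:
V(a) = -42 - 7*a (V(a) = -7*(a + 6) = -7*(6 + a) = -42 - 7*a)
o(L) = L/8 (o(L) = L*(1/8) = L/8)
(-1486 + o(V(5)))/(2268 - 537) = (-1486 + (-42 - 7*5)/8)/(2268 - 537) = (-1486 + (-42 - 35)/8)/1731 = (-1486 + (1/8)*(-77))*(1/1731) = (-1486 - 77/8)*(1/1731) = -11965/8*1/1731 = -11965/13848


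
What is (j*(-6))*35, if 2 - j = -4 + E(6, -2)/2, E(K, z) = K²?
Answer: 2520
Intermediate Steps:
j = -12 (j = 2 - (-4 + 6²/2) = 2 - (-4 + 36*(½)) = 2 - (-4 + 18) = 2 - 1*14 = 2 - 14 = -12)
(j*(-6))*35 = -12*(-6)*35 = 72*35 = 2520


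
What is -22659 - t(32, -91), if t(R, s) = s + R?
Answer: -22600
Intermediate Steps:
t(R, s) = R + s
-22659 - t(32, -91) = -22659 - (32 - 91) = -22659 - 1*(-59) = -22659 + 59 = -22600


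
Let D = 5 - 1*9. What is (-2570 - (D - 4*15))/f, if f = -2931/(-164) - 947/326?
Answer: -9570056/57157 ≈ -167.43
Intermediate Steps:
D = -4 (D = 5 - 9 = -4)
f = 400099/26732 (f = -2931*(-1/164) - 947*1/326 = 2931/164 - 947/326 = 400099/26732 ≈ 14.967)
(-2570 - (D - 4*15))/f = (-2570 - (-4 - 4*15))/(400099/26732) = (-2570 - (-4 - 60))*(26732/400099) = (-2570 - 1*(-64))*(26732/400099) = (-2570 + 64)*(26732/400099) = -2506*26732/400099 = -9570056/57157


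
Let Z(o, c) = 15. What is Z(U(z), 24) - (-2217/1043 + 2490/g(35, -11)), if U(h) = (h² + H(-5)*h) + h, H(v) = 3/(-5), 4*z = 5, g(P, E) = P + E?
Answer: -361397/4172 ≈ -86.624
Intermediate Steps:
g(P, E) = E + P
z = 5/4 (z = (¼)*5 = 5/4 ≈ 1.2500)
H(v) = -⅗ (H(v) = 3*(-⅕) = -⅗)
U(h) = h² + 2*h/5 (U(h) = (h² - 3*h/5) + h = h² + 2*h/5)
Z(U(z), 24) - (-2217/1043 + 2490/g(35, -11)) = 15 - (-2217/1043 + 2490/(-11 + 35)) = 15 - (-2217*1/1043 + 2490/24) = 15 - (-2217/1043 + 2490*(1/24)) = 15 - (-2217/1043 + 415/4) = 15 - 1*423977/4172 = 15 - 423977/4172 = -361397/4172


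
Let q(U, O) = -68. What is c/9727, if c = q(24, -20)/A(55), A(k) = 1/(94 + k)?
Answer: -10132/9727 ≈ -1.0416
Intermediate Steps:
c = -10132 (c = -68/(1/(94 + 55)) = -68/(1/149) = -68/1/149 = -68*149 = -10132)
c/9727 = -10132/9727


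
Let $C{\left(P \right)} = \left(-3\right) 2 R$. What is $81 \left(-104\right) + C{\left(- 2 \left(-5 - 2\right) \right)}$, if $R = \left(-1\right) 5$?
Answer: $-8394$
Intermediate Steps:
$R = -5$
$C{\left(P \right)} = 30$ ($C{\left(P \right)} = \left(-3\right) 2 \left(-5\right) = \left(-6\right) \left(-5\right) = 30$)
$81 \left(-104\right) + C{\left(- 2 \left(-5 - 2\right) \right)} = 81 \left(-104\right) + 30 = -8424 + 30 = -8394$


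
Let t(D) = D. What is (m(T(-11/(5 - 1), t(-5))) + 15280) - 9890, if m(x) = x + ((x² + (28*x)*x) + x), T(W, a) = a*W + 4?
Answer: 232997/16 ≈ 14562.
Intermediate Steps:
T(W, a) = 4 + W*a (T(W, a) = W*a + 4 = 4 + W*a)
m(x) = 2*x + 29*x² (m(x) = x + ((x² + 28*x²) + x) = x + (29*x² + x) = x + (x + 29*x²) = 2*x + 29*x²)
(m(T(-11/(5 - 1), t(-5))) + 15280) - 9890 = ((4 - 11/(5 - 1)*(-5))*(2 + 29*(4 - 11/(5 - 1)*(-5))) + 15280) - 9890 = ((4 - 11/4*(-5))*(2 + 29*(4 - 11/4*(-5))) + 15280) - 9890 = ((4 + 55/4)*(2 + 29*(4 + 55/4)) + 15280) - 9890 = (71*(2 + 29*(71/4))/4 + 15280) - 9890 = (71*(2 + 2059/4)/4 + 15280) - 9890 = ((71/4)*(2067/4) + 15280) - 9890 = (146757/16 + 15280) - 9890 = 391237/16 - 9890 = 232997/16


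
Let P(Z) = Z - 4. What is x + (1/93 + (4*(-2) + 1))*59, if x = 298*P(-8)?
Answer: -370918/93 ≈ -3988.4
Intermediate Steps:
P(Z) = -4 + Z
x = -3576 (x = 298*(-4 - 8) = 298*(-12) = -3576)
x + (1/93 + (4*(-2) + 1))*59 = -3576 + (1/93 + (4*(-2) + 1))*59 = -3576 + (1/93 + (-8 + 1))*59 = -3576 + (1/93 - 7)*59 = -3576 - 650/93*59 = -3576 - 38350/93 = -370918/93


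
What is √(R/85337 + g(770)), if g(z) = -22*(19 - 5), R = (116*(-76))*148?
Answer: 6*I*√65397924613/85337 ≈ 17.98*I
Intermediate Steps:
R = -1304768 (R = -8816*148 = -1304768)
g(z) = -308 (g(z) = -22*14 = -308)
√(R/85337 + g(770)) = √(-1304768/85337 - 308) = √(-27588564/85337) = 6*I*√65397924613/85337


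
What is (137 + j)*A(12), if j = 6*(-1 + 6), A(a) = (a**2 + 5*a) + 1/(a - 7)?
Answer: 170507/5 ≈ 34101.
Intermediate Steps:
A(a) = a**2 + 1/(-7 + a) + 5*a (A(a) = (a**2 + 5*a) + 1/(-7 + a) = a**2 + 1/(-7 + a) + 5*a)
j = 30 (j = 6*5 = 30)
(137 + j)*A(12) = (137 + 30)*((1 + 12**3 - 35*12 - 2*12**2)/(-7 + 12)) = 167*((1 + 1728 - 420 - 2*144)/5) = 167*((1 + 1728 - 420 - 288)/5) = 167*((1/5)*1021) = 167*(1021/5) = 170507/5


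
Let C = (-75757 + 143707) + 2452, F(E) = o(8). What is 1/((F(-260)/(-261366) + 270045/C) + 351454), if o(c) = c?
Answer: 9200344566/3233533189108091 ≈ 2.8453e-6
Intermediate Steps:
F(E) = 8
C = 70402 (C = 67950 + 2452 = 70402)
1/((F(-260)/(-261366) + 270045/C) + 351454) = 1/((8/(-261366) + 270045/70402) + 351454) = 1/((8*(-1/261366) + 270045*(1/70402)) + 351454) = 1/((-4/130683 + 270045/70402) + 351454) = 1/(35290009127/9200344566 + 351454) = 1/(3233533189108091/9200344566) = 9200344566/3233533189108091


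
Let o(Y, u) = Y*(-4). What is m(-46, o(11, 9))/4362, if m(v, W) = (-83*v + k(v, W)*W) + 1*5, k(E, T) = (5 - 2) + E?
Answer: 1905/1454 ≈ 1.3102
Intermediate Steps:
k(E, T) = 3 + E
o(Y, u) = -4*Y
m(v, W) = 5 - 83*v + W*(3 + v) (m(v, W) = (-83*v + (3 + v)*W) + 1*5 = (-83*v + W*(3 + v)) + 5 = 5 - 83*v + W*(3 + v))
m(-46, o(11, 9))/4362 = (5 - 83*(-46) + (-4*11)*(3 - 46))/4362 = (5 + 3818 - 44*(-43))*(1/4362) = (5 + 3818 + 1892)*(1/4362) = 5715*(1/4362) = 1905/1454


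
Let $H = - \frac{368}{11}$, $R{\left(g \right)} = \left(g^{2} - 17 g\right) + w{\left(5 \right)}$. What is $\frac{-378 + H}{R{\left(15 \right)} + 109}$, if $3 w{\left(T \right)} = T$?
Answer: $- \frac{6789}{1331} \approx -5.1007$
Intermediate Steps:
$w{\left(T \right)} = \frac{T}{3}$
$R{\left(g \right)} = \frac{5}{3} + g^{2} - 17 g$ ($R{\left(g \right)} = \left(g^{2} - 17 g\right) + \frac{1}{3} \cdot 5 = \left(g^{2} - 17 g\right) + \frac{5}{3} = \frac{5}{3} + g^{2} - 17 g$)
$H = - \frac{368}{11}$ ($H = \left(-368\right) \frac{1}{11} = - \frac{368}{11} \approx -33.455$)
$\frac{-378 + H}{R{\left(15 \right)} + 109} = \frac{-378 - \frac{368}{11}}{\left(\frac{5}{3} + 15^{2} - 255\right) + 109} = - \frac{4526}{11 \left(\left(\frac{5}{3} + 225 - 255\right) + 109\right)} = - \frac{4526}{11 \left(- \frac{85}{3} + 109\right)} = - \frac{4526}{11 \cdot \frac{242}{3}} = \left(- \frac{4526}{11}\right) \frac{3}{242} = - \frac{6789}{1331}$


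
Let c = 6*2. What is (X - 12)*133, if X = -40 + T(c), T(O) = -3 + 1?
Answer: -7182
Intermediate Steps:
c = 12
T(O) = -2
X = -42 (X = -40 - 2 = -42)
(X - 12)*133 = (-42 - 12)*133 = -54*133 = -7182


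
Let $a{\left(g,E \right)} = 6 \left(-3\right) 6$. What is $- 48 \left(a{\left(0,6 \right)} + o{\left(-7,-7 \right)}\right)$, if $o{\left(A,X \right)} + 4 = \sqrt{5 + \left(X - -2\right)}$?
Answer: $5376$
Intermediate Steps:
$a{\left(g,E \right)} = -108$ ($a{\left(g,E \right)} = \left(-18\right) 6 = -108$)
$o{\left(A,X \right)} = -4 + \sqrt{7 + X}$ ($o{\left(A,X \right)} = -4 + \sqrt{5 + \left(X - -2\right)} = -4 + \sqrt{5 + \left(X + 2\right)} = -4 + \sqrt{5 + \left(2 + X\right)} = -4 + \sqrt{7 + X}$)
$- 48 \left(a{\left(0,6 \right)} + o{\left(-7,-7 \right)}\right) = - 48 \left(-108 - \left(4 - \sqrt{7 - 7}\right)\right) = - 48 \left(-108 - \left(4 - \sqrt{0}\right)\right) = - 48 \left(-108 + \left(-4 + 0\right)\right) = - 48 \left(-108 - 4\right) = \left(-48\right) \left(-112\right) = 5376$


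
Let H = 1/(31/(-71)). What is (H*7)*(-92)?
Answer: 45724/31 ≈ 1475.0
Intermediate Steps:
H = -71/31 (H = 1/(31*(-1/71)) = 1/(-31/71) = -71/31 ≈ -2.2903)
(H*7)*(-92) = -71/31*7*(-92) = -497/31*(-92) = 45724/31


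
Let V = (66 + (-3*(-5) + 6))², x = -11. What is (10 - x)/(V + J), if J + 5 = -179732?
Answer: -21/172168 ≈ -0.00012197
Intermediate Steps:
J = -179737 (J = -5 - 179732 = -179737)
V = 7569 (V = (66 + (15 + 6))² = (66 + 21)² = 87² = 7569)
(10 - x)/(V + J) = (10 - 1*(-11))/(7569 - 179737) = (10 + 11)/(-172168) = 21*(-1/172168) = -21/172168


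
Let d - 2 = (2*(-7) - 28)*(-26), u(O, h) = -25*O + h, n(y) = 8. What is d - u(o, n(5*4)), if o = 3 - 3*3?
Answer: 936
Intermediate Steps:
o = -6 (o = 3 - 9 = -6)
u(O, h) = h - 25*O
d = 1094 (d = 2 + (2*(-7) - 28)*(-26) = 2 + (-14 - 28)*(-26) = 2 - 42*(-26) = 2 + 1092 = 1094)
d - u(o, n(5*4)) = 1094 - (8 - 25*(-6)) = 1094 - (8 + 150) = 1094 - 1*158 = 1094 - 158 = 936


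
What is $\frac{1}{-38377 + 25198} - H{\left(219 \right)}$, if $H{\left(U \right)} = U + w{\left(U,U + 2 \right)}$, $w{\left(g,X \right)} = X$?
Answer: $- \frac{5798761}{13179} \approx -440.0$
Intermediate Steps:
$H{\left(U \right)} = 2 + 2 U$ ($H{\left(U \right)} = U + \left(U + 2\right) = U + \left(2 + U\right) = 2 + 2 U$)
$\frac{1}{-38377 + 25198} - H{\left(219 \right)} = \frac{1}{-38377 + 25198} - \left(2 + 2 \cdot 219\right) = \frac{1}{-13179} - \left(2 + 438\right) = - \frac{1}{13179} - 440 = - \frac{5798761}{13179}$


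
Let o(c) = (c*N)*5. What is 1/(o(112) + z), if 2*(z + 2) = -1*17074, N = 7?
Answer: -1/4619 ≈ -0.00021650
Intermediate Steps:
z = -8539 (z = -2 + (-1*17074)/2 = -2 + (½)*(-17074) = -2 - 8537 = -8539)
o(c) = 35*c (o(c) = (c*7)*5 = (7*c)*5 = 35*c)
1/(o(112) + z) = 1/(35*112 - 8539) = 1/(3920 - 8539) = 1/(-4619) = -1/4619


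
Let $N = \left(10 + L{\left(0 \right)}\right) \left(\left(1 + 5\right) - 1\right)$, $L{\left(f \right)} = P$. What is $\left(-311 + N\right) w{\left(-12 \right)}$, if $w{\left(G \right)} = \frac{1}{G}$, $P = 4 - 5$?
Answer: $\frac{133}{6} \approx 22.167$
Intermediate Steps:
$P = -1$
$L{\left(f \right)} = -1$
$N = 45$ ($N = \left(10 - 1\right) \left(\left(1 + 5\right) - 1\right) = 9 \left(6 - 1\right) = 9 \cdot 5 = 45$)
$\left(-311 + N\right) w{\left(-12 \right)} = \frac{-311 + 45}{-12} = \left(-266\right) \left(- \frac{1}{12}\right) = \frac{133}{6}$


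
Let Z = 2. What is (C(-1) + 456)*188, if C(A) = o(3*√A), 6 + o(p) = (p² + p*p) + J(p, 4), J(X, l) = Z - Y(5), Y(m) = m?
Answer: 80652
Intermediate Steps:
J(X, l) = -3 (J(X, l) = 2 - 1*5 = 2 - 5 = -3)
o(p) = -9 + 2*p² (o(p) = -6 + ((p² + p*p) - 3) = -6 + ((p² + p²) - 3) = -6 + (2*p² - 3) = -6 + (-3 + 2*p²) = -9 + 2*p²)
C(A) = -9 + 18*A (C(A) = -9 + 2*(3*√A)² = -9 + 2*(9*A) = -9 + 18*A)
(C(-1) + 456)*188 = ((-9 + 18*(-1)) + 456)*188 = ((-9 - 18) + 456)*188 = (-27 + 456)*188 = 429*188 = 80652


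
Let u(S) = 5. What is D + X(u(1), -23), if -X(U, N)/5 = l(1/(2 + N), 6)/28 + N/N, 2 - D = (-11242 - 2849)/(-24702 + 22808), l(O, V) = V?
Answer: -76308/6629 ≈ -11.511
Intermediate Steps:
D = -10303/1894 (D = 2 - (-11242 - 2849)/(-24702 + 22808) = 2 - (-14091)/(-1894) = 2 - (-14091)*(-1)/1894 = 2 - 1*14091/1894 = 2 - 14091/1894 = -10303/1894 ≈ -5.4398)
X(U, N) = -85/14 (X(U, N) = -5*(6/28 + N/N) = -5*(6*(1/28) + 1) = -5*(3/14 + 1) = -5*17/14 = -85/14)
D + X(u(1), -23) = -10303/1894 - 85/14 = -76308/6629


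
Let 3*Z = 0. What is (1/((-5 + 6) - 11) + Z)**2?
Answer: 1/100 ≈ 0.010000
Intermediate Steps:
Z = 0 (Z = (1/3)*0 = 0)
(1/((-5 + 6) - 11) + Z)**2 = (1/((-5 + 6) - 11) + 0)**2 = (1/(1 - 11) + 0)**2 = (1/(-10) + 0)**2 = (-1/10 + 0)**2 = (-1/10)**2 = 1/100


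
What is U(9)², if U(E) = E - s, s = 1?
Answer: 64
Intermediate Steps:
U(E) = -1 + E (U(E) = E - 1*1 = E - 1 = -1 + E)
U(9)² = (-1 + 9)² = 8² = 64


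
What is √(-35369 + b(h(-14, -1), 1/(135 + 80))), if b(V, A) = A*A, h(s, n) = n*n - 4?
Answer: 2*I*√408733006/215 ≈ 188.07*I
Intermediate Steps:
h(s, n) = -4 + n² (h(s, n) = n² - 4 = -4 + n²)
b(V, A) = A²
√(-35369 + b(h(-14, -1), 1/(135 + 80))) = √(-35369 + (1/(135 + 80))²) = √(-35369 + (1/215)²) = √(-35369 + 1/46225) = √(-1634932024/46225) = 2*I*√408733006/215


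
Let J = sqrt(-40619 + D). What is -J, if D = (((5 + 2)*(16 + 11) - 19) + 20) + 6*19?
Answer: -I*sqrt(40315) ≈ -200.79*I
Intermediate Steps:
D = 304 (D = ((7*27 - 19) + 20) + 114 = ((189 - 19) + 20) + 114 = (170 + 20) + 114 = 190 + 114 = 304)
J = I*sqrt(40315) (J = sqrt(-40619 + 304) = sqrt(-40315) = I*sqrt(40315) ≈ 200.79*I)
-J = -I*sqrt(40315)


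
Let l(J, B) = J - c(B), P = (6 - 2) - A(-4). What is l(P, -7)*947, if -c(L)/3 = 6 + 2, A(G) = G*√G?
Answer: 26516 + 7576*I ≈ 26516.0 + 7576.0*I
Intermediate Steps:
A(G) = G^(3/2)
P = 4 + 8*I (P = (6 - 2) - (-4)^(3/2) = 4 - (-8)*I = 4 + 8*I ≈ 4.0 + 8.0*I)
c(L) = -24 (c(L) = -3*(6 + 2) = -3*8 = -24)
l(J, B) = 24 + J (l(J, B) = J - 1*(-24) = J + 24 = 24 + J)
l(P, -7)*947 = (24 + (4 + 8*I))*947 = (28 + 8*I)*947 = 26516 + 7576*I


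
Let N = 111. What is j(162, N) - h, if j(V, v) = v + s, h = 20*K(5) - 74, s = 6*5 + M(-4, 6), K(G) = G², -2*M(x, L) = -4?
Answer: -283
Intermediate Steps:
M(x, L) = 2 (M(x, L) = -½*(-4) = 2)
s = 32 (s = 6*5 + 2 = 30 + 2 = 32)
h = 426 (h = 20*5² - 74 = 20*25 - 74 = 500 - 74 = 426)
j(V, v) = 32 + v (j(V, v) = v + 32 = 32 + v)
j(162, N) - h = (32 + 111) - 1*426 = 143 - 426 = -283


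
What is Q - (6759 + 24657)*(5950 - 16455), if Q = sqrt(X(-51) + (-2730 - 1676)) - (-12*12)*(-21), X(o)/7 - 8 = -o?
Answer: 330022056 + 11*I*sqrt(33) ≈ 3.3002e+8 + 63.19*I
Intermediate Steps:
X(o) = 56 - 7*o (X(o) = 56 + 7*(-o) = 56 - 7*o)
Q = -3024 + 11*I*sqrt(33) (Q = sqrt((56 - 7*(-51)) + (-2730 - 1676)) - (-12*12)*(-21) = sqrt((56 + 357) - 4406) - (-144)*(-21) = sqrt(413 - 4406) - 1*3024 = sqrt(-3993) - 3024 = 11*I*sqrt(33) - 3024 = -3024 + 11*I*sqrt(33) ≈ -3024.0 + 63.19*I)
Q - (6759 + 24657)*(5950 - 16455) = (-3024 + 11*I*sqrt(33)) - (6759 + 24657)*(5950 - 16455) = (-3024 + 11*I*sqrt(33)) - 31416*(-10505) = (-3024 + 11*I*sqrt(33)) - 1*(-330025080) = (-3024 + 11*I*sqrt(33)) + 330025080 = 330022056 + 11*I*sqrt(33)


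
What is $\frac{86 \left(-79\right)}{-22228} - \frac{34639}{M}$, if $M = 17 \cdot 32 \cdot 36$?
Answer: $- \frac{159225499}{108828288} \approx -1.4631$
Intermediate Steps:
$M = 19584$ ($M = 544 \cdot 36 = 19584$)
$\frac{86 \left(-79\right)}{-22228} - \frac{34639}{M} = \frac{86 \left(-79\right)}{-22228} - \frac{34639}{19584} = \left(-6794\right) \left(- \frac{1}{22228}\right) - \frac{34639}{19584} = \frac{3397}{11114} - \frac{34639}{19584} = - \frac{159225499}{108828288}$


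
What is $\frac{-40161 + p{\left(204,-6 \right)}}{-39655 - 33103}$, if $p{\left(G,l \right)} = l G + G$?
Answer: $\frac{5883}{10394} \approx 0.566$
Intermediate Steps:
$p{\left(G,l \right)} = G + G l$ ($p{\left(G,l \right)} = G l + G = G + G l$)
$\frac{-40161 + p{\left(204,-6 \right)}}{-39655 - 33103} = \frac{-40161 + 204 \left(1 - 6\right)}{-39655 - 33103} = \frac{-40161 + 204 \left(-5\right)}{-72758} = \left(-40161 - 1020\right) \left(- \frac{1}{72758}\right) = \left(-41181\right) \left(- \frac{1}{72758}\right) = \frac{5883}{10394}$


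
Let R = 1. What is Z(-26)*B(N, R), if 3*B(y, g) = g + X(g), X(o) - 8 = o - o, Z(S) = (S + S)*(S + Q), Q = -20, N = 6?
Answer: 7176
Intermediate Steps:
Z(S) = 2*S*(-20 + S) (Z(S) = (S + S)*(S - 20) = (2*S)*(-20 + S) = 2*S*(-20 + S))
X(o) = 8 (X(o) = 8 + (o - o) = 8 + 0 = 8)
B(y, g) = 8/3 + g/3 (B(y, g) = (g + 8)/3 = (8 + g)/3 = 8/3 + g/3)
Z(-26)*B(N, R) = (2*(-26)*(-20 - 26))*(8/3 + (1/3)*1) = (2*(-26)*(-46))*(8/3 + 1/3) = 2392*3 = 7176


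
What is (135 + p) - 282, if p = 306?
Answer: 159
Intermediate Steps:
(135 + p) - 282 = (135 + 306) - 282 = 441 - 282 = 159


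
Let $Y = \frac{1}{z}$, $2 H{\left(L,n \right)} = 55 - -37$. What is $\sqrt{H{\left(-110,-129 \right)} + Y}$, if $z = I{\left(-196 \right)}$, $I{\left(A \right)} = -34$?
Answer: $\frac{\sqrt{53142}}{34} \approx 6.7802$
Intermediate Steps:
$z = -34$
$H{\left(L,n \right)} = 46$ ($H{\left(L,n \right)} = \frac{55 - -37}{2} = \frac{55 + 37}{2} = \frac{1}{2} \cdot 92 = 46$)
$Y = - \frac{1}{34}$ ($Y = \frac{1}{-34} = - \frac{1}{34} \approx -0.029412$)
$\sqrt{H{\left(-110,-129 \right)} + Y} = \sqrt{46 - \frac{1}{34}} = \sqrt{\frac{1563}{34}} = \frac{\sqrt{53142}}{34}$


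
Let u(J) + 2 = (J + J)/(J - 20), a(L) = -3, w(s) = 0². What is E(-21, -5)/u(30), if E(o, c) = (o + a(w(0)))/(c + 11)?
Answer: -1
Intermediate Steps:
w(s) = 0
E(o, c) = (-3 + o)/(11 + c) (E(o, c) = (o - 3)/(c + 11) = (-3 + o)/(11 + c))
u(J) = -2 + 2*J/(-20 + J) (u(J) = -2 + (J + J)/(J - 20) = -2 + (2*J)/(-20 + J) = -2 + 2*J/(-20 + J))
E(-21, -5)/u(30) = ((-3 - 21)/(11 - 5))/((40/(-20 + 30))) = (-24/6)/((40/10)) = ((⅙)*(-24))/((40*(⅒))) = -4/4 = -4*¼ = -1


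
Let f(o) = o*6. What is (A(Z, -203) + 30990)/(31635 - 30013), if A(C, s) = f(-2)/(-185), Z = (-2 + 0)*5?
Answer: 2866581/150035 ≈ 19.106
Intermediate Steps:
f(o) = 6*o
Z = -10 (Z = -2*5 = -10)
A(C, s) = 12/185 (A(C, s) = (6*(-2))/(-185) = -12*(-1/185) = 12/185)
(A(Z, -203) + 30990)/(31635 - 30013) = (12/185 + 30990)/(31635 - 30013) = (5733162/185)/1622 = (5733162/185)*(1/1622) = 2866581/150035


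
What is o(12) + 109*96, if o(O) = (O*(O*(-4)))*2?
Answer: 9312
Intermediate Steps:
o(O) = -8*O² (o(O) = (O*(-4*O))*2 = -4*O²*2 = -8*O²)
o(12) + 109*96 = -8*12² + 109*96 = -8*144 + 10464 = -1152 + 10464 = 9312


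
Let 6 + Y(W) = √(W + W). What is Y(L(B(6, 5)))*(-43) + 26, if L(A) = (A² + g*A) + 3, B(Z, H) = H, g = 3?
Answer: 284 - 43*√86 ≈ -114.77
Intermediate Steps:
L(A) = 3 + A² + 3*A (L(A) = (A² + 3*A) + 3 = 3 + A² + 3*A)
Y(W) = -6 + √2*√W (Y(W) = -6 + √(W + W) = -6 + √(2*W) = -6 + √2*√W)
Y(L(B(6, 5)))*(-43) + 26 = (-6 + √2*√(3 + 5² + 3*5))*(-43) + 26 = (-6 + √2*√(3 + 25 + 15))*(-43) + 26 = (-6 + √2*√43)*(-43) + 26 = (-6 + √86)*(-43) + 26 = (258 - 43*√86) + 26 = 284 - 43*√86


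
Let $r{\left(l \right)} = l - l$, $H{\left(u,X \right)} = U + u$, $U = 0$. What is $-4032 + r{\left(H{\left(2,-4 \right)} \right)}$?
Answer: $-4032$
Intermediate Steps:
$H{\left(u,X \right)} = u$ ($H{\left(u,X \right)} = 0 + u = u$)
$r{\left(l \right)} = 0$
$-4032 + r{\left(H{\left(2,-4 \right)} \right)} = -4032 + 0 = -4032$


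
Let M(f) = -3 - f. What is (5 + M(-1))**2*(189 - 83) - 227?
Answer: 727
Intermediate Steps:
(5 + M(-1))**2*(189 - 83) - 227 = (5 + (-3 - 1*(-1)))**2*(189 - 83) - 227 = (5 + (-3 + 1))**2*106 - 227 = (5 - 2)**2*106 - 227 = 3**2*106 - 227 = 9*106 - 227 = 954 - 227 = 727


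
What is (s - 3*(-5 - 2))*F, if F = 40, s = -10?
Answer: 440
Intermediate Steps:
(s - 3*(-5 - 2))*F = (-10 - 3*(-5 - 2))*40 = (-10 - 3*(-7))*40 = (-10 + 21)*40 = 11*40 = 440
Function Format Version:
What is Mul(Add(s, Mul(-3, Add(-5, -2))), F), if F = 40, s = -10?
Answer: 440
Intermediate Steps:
Mul(Add(s, Mul(-3, Add(-5, -2))), F) = Mul(Add(-10, Mul(-3, Add(-5, -2))), 40) = Mul(Add(-10, Mul(-3, -7)), 40) = Mul(Add(-10, 21), 40) = Mul(11, 40) = 440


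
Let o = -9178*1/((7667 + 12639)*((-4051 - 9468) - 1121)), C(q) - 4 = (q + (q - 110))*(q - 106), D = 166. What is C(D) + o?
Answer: 152344484513/11433840 ≈ 13324.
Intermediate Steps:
C(q) = 4 + (-110 + 2*q)*(-106 + q) (C(q) = 4 + (q + (q - 110))*(q - 106) = 4 + (q + (-110 + q))*(-106 + q) = 4 + (-110 + 2*q)*(-106 + q))
o = 353/11433840 (o = -9178*1/(20306*(-13519 - 1121)) = -9178/((-14640*20306)) = -9178/(-297279840) = -9178*(-1/297279840) = 353/11433840 ≈ 3.0873e-5)
C(D) + o = (11664 - 322*166 + 2*166**2) + 353/11433840 = (11664 - 53452 + 2*27556) + 353/11433840 = (11664 - 53452 + 55112) + 353/11433840 = 13324 + 353/11433840 = 152344484513/11433840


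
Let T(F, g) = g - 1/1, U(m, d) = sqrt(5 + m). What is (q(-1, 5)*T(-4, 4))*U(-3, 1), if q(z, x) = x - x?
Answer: 0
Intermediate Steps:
q(z, x) = 0
T(F, g) = -1 + g (T(F, g) = g - 1 = -1 + g)
(q(-1, 5)*T(-4, 4))*U(-3, 1) = (0*(-1 + 4))*sqrt(5 - 3) = (0*3)*sqrt(2) = 0*sqrt(2) = 0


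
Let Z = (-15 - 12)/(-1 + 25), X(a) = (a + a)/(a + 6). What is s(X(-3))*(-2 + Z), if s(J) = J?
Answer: 25/4 ≈ 6.2500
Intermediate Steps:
X(a) = 2*a/(6 + a) (X(a) = (2*a)/(6 + a) = 2*a/(6 + a))
Z = -9/8 (Z = -27/24 = -27*1/24 = -9/8 ≈ -1.1250)
s(X(-3))*(-2 + Z) = (2*(-3)/(6 - 3))*(-2 - 9/8) = (2*(-3)/3)*(-25/8) = (2*(-3)*(⅓))*(-25/8) = -2*(-25/8) = 25/4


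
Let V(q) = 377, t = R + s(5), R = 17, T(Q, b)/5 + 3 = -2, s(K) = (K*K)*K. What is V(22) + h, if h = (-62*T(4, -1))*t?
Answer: 220477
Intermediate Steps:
s(K) = K³ (s(K) = K²*K = K³)
T(Q, b) = -25 (T(Q, b) = -15 + 5*(-2) = -15 - 10 = -25)
t = 142 (t = 17 + 5³ = 17 + 125 = 142)
h = 220100 (h = -62*(-25)*142 = 1550*142 = 220100)
V(22) + h = 377 + 220100 = 220477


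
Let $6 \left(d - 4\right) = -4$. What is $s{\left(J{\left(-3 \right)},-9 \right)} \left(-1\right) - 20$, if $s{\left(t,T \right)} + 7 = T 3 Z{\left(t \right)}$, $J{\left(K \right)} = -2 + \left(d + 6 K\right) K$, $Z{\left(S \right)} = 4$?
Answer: $95$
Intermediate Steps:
$d = \frac{10}{3}$ ($d = 4 + \frac{1}{6} \left(-4\right) = 4 - \frac{2}{3} = \frac{10}{3} \approx 3.3333$)
$J{\left(K \right)} = -2 + K \left(\frac{10}{3} + 6 K\right)$ ($J{\left(K \right)} = -2 + \left(\frac{10}{3} + 6 K\right) K = -2 + K \left(\frac{10}{3} + 6 K\right)$)
$s{\left(t,T \right)} = -7 + 12 T$ ($s{\left(t,T \right)} = -7 + T 3 \cdot 4 = -7 + 3 T 4 = -7 + 12 T$)
$s{\left(J{\left(-3 \right)},-9 \right)} \left(-1\right) - 20 = \left(-7 + 12 \left(-9\right)\right) \left(-1\right) - 20 = \left(-7 - 108\right) \left(-1\right) - 20 = \left(-115\right) \left(-1\right) - 20 = 115 - 20 = 95$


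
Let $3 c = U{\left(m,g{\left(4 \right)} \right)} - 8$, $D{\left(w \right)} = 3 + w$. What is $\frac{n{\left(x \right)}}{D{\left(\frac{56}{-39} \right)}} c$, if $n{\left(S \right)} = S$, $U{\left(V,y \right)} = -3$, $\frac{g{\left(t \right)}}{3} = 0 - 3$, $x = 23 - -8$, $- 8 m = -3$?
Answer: $- \frac{4433}{61} \approx -72.672$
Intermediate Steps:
$m = \frac{3}{8}$ ($m = \left(- \frac{1}{8}\right) \left(-3\right) = \frac{3}{8} \approx 0.375$)
$x = 31$ ($x = 23 + 8 = 31$)
$g{\left(t \right)} = -9$ ($g{\left(t \right)} = 3 \left(0 - 3\right) = 3 \left(-3\right) = -9$)
$c = - \frac{11}{3}$ ($c = \frac{-3 - 8}{3} = \frac{1}{3} \left(-11\right) = - \frac{11}{3} \approx -3.6667$)
$\frac{n{\left(x \right)}}{D{\left(\frac{56}{-39} \right)}} c = \frac{31}{3 + \frac{56}{-39}} \left(- \frac{11}{3}\right) = \frac{31}{3 + 56 \left(- \frac{1}{39}\right)} \left(- \frac{11}{3}\right) = \frac{31}{3 - \frac{56}{39}} \left(- \frac{11}{3}\right) = \frac{31}{\frac{61}{39}} \left(- \frac{11}{3}\right) = 31 \cdot \frac{39}{61} \left(- \frac{11}{3}\right) = \frac{1209}{61} \left(- \frac{11}{3}\right) = - \frac{4433}{61}$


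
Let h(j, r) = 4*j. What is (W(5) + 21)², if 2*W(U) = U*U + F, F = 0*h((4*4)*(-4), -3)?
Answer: 4489/4 ≈ 1122.3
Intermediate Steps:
F = 0 (F = 0*(4*((4*4)*(-4))) = 0*(4*(16*(-4))) = 0*(4*(-64)) = 0*(-256) = 0)
W(U) = U²/2 (W(U) = (U*U + 0)/2 = (U² + 0)/2 = U²/2)
(W(5) + 21)² = ((½)*5² + 21)² = ((½)*25 + 21)² = (25/2 + 21)² = (67/2)² = 4489/4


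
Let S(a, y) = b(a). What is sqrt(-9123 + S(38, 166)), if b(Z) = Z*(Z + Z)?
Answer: I*sqrt(6235) ≈ 78.962*I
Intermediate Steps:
b(Z) = 2*Z**2 (b(Z) = Z*(2*Z) = 2*Z**2)
S(a, y) = 2*a**2
sqrt(-9123 + S(38, 166)) = sqrt(-9123 + 2*38**2) = sqrt(-9123 + 2*1444) = sqrt(-9123 + 2888) = sqrt(-6235) = I*sqrt(6235)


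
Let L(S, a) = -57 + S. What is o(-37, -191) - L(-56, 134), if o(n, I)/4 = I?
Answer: -651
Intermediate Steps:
o(n, I) = 4*I
o(-37, -191) - L(-56, 134) = 4*(-191) - (-57 - 56) = -764 - 1*(-113) = -764 + 113 = -651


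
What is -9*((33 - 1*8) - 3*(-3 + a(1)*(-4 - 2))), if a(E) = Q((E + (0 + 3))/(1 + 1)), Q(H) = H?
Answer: -630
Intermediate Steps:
a(E) = 3/2 + E/2 (a(E) = (E + (0 + 3))/(1 + 1) = (E + 3)/2 = (3 + E)*(1/2) = 3/2 + E/2)
-9*((33 - 1*8) - 3*(-3 + a(1)*(-4 - 2))) = -9*((33 - 1*8) - 3*(-3 + (3/2 + (1/2)*1)*(-4 - 2))) = -9*((33 - 8) - 3*(-3 + (3/2 + 1/2)*(-6))) = -9*(25 - 3*(-3 + 2*(-6))) = -9*(25 - 3*(-3 - 12)) = -9*(25 - 3*(-15)) = -9*(25 + 45) = -9*70 = -630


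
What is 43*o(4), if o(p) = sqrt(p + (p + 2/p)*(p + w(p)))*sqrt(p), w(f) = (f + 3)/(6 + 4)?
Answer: 43*sqrt(2515)/5 ≈ 431.29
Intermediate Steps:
w(f) = 3/10 + f/10 (w(f) = (3 + f)/10 = (3 + f)*(1/10) = 3/10 + f/10)
o(p) = sqrt(p)*sqrt(p + (3/10 + 11*p/10)*(p + 2/p)) (o(p) = sqrt(p + (p + 2/p)*(p + (3/10 + p/10)))*sqrt(p) = sqrt(p + (p + 2/p)*(3/10 + 11*p/10))*sqrt(p) = sqrt(p + (3/10 + 11*p/10)*(p + 2/p))*sqrt(p) = sqrt(p)*sqrt(p + (3/10 + 11*p/10)*(p + 2/p)))
43*o(4) = 43*(sqrt(10)*sqrt(4)*sqrt(22 + 6/4 + 11*4**2 + 13*4)/10) = 43*((1/10)*sqrt(10)*2*sqrt(22 + 6*(1/4) + 11*16 + 52)) = 43*((1/10)*sqrt(10)*2*sqrt(22 + 3/2 + 176 + 52)) = 43*((1/10)*sqrt(10)*2*sqrt(503/2)) = 43*((1/10)*sqrt(10)*2*(sqrt(1006)/2)) = 43*(sqrt(2515)/5) = 43*sqrt(2515)/5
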